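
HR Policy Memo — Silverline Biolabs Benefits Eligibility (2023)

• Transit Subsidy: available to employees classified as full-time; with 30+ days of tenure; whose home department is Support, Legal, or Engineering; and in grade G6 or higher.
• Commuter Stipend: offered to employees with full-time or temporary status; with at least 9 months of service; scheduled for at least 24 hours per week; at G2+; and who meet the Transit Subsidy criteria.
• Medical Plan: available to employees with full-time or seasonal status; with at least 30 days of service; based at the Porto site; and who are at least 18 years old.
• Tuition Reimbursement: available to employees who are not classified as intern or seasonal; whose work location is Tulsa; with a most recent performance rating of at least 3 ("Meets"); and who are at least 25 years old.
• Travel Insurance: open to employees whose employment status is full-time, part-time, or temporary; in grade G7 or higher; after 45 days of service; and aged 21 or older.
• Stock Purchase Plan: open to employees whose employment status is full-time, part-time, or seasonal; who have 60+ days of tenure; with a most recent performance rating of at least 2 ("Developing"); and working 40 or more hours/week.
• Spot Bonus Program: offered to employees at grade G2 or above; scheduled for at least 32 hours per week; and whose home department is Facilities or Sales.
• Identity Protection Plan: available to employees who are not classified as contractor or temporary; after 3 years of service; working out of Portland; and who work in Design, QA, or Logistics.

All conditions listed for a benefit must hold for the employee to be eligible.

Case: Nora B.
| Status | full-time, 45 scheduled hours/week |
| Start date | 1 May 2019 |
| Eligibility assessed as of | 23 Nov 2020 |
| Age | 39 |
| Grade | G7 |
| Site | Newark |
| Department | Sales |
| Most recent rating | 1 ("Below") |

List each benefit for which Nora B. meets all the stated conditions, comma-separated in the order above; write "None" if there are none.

Service from 1 May 2019 to 23 Nov 2020: 572 days.
Transit Subsidy — status full-time ✓; service 572 days ≥ 30 days ✓; dept Sales ✗ → not eligible.
Commuter Stipend — status full-time ✓; service 572 days ≥ 9 months (≈270 days) ✓; 45 hrs/wk ≥ 24 ✓; grade G7 ≥ G2 ✓; not eligible for Transit Subsidy ✗ → not eligible.
Medical Plan — status full-time ✓; service 572 days ≥ 30 days ✓; site Newark ✗ (not Porto) → not eligible.
Tuition Reimbursement — status full-time ✓ (not excluded); site Newark ✗ (not Tulsa) → not eligible.
Travel Insurance — status full-time ✓; grade G7 ≥ G7 ✓; service 572 days ≥ 45 days ✓; age 39 ≥ 21 ✓ → eligible.
Stock Purchase Plan — status full-time ✓; service 572 days ≥ 60 days ✓; rating 1 < 2 ✗ → not eligible.
Spot Bonus Program — grade G7 ≥ G2 ✓; 45 hrs/wk ≥ 32 ✓; dept Sales ✓ → eligible.
Identity Protection Plan — status full-time ✓ (not excluded); service 572 days < 3 years (≈1095 days) ✗ → not eligible.

Travel Insurance, Spot Bonus Program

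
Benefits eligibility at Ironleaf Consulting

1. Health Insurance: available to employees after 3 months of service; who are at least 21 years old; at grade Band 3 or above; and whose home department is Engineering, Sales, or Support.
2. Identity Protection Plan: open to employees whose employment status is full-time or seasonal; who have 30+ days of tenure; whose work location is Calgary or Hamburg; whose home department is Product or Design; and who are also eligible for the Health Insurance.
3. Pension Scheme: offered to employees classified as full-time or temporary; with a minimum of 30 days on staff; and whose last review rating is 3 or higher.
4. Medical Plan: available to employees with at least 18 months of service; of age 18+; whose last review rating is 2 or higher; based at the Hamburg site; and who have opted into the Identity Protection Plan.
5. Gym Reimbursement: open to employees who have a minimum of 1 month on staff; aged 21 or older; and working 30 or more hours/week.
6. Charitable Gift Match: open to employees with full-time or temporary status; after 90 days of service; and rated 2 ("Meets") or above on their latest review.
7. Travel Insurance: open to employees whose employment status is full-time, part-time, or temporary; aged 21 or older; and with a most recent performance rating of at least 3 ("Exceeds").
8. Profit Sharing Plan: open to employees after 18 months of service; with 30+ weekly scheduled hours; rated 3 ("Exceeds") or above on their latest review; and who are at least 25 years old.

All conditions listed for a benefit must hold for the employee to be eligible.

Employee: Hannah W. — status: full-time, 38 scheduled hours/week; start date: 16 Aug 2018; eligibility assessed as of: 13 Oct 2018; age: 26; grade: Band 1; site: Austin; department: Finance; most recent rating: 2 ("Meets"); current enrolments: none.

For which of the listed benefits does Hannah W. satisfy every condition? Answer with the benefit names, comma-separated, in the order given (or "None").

Service from 16 Aug 2018 to 13 Oct 2018: 58 days.
Health Insurance — service 58 days < 3 months (≈90 days) ✗ → not eligible.
Identity Protection Plan — status full-time ✓; service 58 days ≥ 30 days ✓; site Austin ✗ (not Calgary or Hamburg) → not eligible.
Pension Scheme — status full-time ✓; service 58 days ≥ 30 days ✓; rating 2 < 3 ✗ → not eligible.
Medical Plan — service 58 days < 18 months (≈540 days) ✗ → not eligible.
Gym Reimbursement — service 58 days ≥ 1 month (≈30 days) ✓; age 26 ≥ 21 ✓; 38 hrs/wk ≥ 30 ✓ → eligible.
Charitable Gift Match — status full-time ✓; service 58 days < 90 days ✗ → not eligible.
Travel Insurance — status full-time ✓; age 26 ≥ 21 ✓; rating 2 < 3 ✗ → not eligible.
Profit Sharing Plan — service 58 days < 18 months (≈540 days) ✗ → not eligible.

Gym Reimbursement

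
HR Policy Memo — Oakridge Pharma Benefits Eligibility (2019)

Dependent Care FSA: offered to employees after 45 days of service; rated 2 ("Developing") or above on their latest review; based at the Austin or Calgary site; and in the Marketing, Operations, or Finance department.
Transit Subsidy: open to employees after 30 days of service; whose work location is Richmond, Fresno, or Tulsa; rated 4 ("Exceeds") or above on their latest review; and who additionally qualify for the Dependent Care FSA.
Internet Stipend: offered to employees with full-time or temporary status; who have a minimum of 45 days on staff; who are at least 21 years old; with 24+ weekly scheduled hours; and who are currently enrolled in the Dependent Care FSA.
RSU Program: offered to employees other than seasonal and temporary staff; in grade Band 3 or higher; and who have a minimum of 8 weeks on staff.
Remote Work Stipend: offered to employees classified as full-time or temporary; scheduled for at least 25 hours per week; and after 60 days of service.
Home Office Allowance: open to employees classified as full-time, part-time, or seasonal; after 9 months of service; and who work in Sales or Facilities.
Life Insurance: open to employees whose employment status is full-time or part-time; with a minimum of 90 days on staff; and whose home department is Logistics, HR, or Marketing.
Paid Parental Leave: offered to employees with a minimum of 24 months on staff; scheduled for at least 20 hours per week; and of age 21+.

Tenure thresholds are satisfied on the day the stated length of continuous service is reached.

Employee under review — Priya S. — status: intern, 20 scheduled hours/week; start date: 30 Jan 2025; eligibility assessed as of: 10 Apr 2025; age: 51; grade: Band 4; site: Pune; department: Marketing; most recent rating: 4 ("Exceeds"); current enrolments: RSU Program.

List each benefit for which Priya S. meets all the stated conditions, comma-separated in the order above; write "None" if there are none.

Service from 30 Jan 2025 to 10 Apr 2025: 70 days.
Dependent Care FSA — service 70 days ≥ 45 days ✓; rating 4 ≥ 2 ✓; site Pune ✗ (not Austin or Calgary) → not eligible.
Transit Subsidy — service 70 days ≥ 30 days ✓; site Pune ✗ (not Richmond, Fresno, or Tulsa) → not eligible.
Internet Stipend — status intern ✗ (requires full-time or temporary) → not eligible.
RSU Program — status intern ✓ (not excluded); grade Band 4 ≥ Band 3 ✓; service 70 days ≥ 8 weeks (≈56 days) ✓ → eligible.
Remote Work Stipend — status intern ✗ (requires full-time or temporary) → not eligible.
Home Office Allowance — status intern ✗ (requires full-time, part-time, or seasonal) → not eligible.
Life Insurance — status intern ✗ (requires full-time or part-time) → not eligible.
Paid Parental Leave — service 70 days < 24 months (≈720 days) ✗ → not eligible.

RSU Program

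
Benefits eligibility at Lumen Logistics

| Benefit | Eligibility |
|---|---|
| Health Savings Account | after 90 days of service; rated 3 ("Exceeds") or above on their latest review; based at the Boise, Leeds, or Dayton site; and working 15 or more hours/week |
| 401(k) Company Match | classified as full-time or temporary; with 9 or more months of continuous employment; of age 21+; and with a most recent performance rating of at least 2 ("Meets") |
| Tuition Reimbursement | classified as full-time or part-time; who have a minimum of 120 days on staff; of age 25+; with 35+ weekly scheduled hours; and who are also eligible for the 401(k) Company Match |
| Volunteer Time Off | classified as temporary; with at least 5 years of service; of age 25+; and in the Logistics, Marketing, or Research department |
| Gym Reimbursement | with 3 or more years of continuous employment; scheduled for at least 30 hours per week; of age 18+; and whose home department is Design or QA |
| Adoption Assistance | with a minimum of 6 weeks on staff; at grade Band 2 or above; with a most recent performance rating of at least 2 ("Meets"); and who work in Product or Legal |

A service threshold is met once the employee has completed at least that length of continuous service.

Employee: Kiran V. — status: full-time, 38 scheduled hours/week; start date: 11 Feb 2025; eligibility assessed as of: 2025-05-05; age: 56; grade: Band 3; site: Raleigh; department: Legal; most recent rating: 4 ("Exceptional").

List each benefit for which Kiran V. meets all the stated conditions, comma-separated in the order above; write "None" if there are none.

Service from 11 Feb 2025 to 2025-05-05: 83 days.
Health Savings Account — service 83 days < 90 days ✗ → not eligible.
401(k) Company Match — status full-time ✓; service 83 days < 9 months (≈270 days) ✗ → not eligible.
Tuition Reimbursement — status full-time ✓; service 83 days < 120 days ✗ → not eligible.
Volunteer Time Off — status full-time ✗ (requires temporary) → not eligible.
Gym Reimbursement — service 83 days < 3 years (≈1095 days) ✗ → not eligible.
Adoption Assistance — service 83 days ≥ 6 weeks (≈42 days) ✓; grade Band 3 ≥ Band 2 ✓; rating 4 ≥ 2 ✓; dept Legal ✓ → eligible.

Adoption Assistance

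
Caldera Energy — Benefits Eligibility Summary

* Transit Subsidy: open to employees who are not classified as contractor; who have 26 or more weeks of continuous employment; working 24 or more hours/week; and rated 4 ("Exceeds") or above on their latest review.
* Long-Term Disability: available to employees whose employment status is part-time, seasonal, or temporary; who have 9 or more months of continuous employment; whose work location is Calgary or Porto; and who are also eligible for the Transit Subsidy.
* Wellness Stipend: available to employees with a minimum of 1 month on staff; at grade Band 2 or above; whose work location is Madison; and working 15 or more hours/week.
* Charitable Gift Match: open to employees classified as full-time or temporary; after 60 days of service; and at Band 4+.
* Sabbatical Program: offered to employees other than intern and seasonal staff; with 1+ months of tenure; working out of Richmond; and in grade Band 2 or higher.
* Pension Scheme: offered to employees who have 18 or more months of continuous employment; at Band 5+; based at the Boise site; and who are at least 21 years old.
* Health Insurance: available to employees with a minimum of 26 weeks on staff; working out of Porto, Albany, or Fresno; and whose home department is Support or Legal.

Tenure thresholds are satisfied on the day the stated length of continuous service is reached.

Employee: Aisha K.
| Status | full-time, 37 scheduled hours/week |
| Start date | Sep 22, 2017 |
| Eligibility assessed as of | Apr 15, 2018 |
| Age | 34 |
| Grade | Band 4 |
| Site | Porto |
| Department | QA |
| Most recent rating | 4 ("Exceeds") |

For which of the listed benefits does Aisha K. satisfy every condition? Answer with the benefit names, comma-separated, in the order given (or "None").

Transit Subsidy, Charitable Gift Match

Service from Sep 22, 2017 to Apr 15, 2018: 205 days.
Transit Subsidy — status full-time ✓ (not excluded); service 205 days ≥ 26 weeks (≈182 days) ✓; 37 hrs/wk ≥ 24 ✓; rating 4 ≥ 4 ✓ → eligible.
Long-Term Disability — status full-time ✗ (requires part-time, seasonal, or temporary) → not eligible.
Wellness Stipend — service 205 days ≥ 1 month (≈30 days) ✓; grade Band 4 ≥ Band 2 ✓; site Porto ✗ (not Madison) → not eligible.
Charitable Gift Match — status full-time ✓; service 205 days ≥ 60 days ✓; grade Band 4 ≥ Band 4 ✓ → eligible.
Sabbatical Program — status full-time ✓ (not excluded); service 205 days ≥ 1 month (≈30 days) ✓; site Porto ✗ (not Richmond) → not eligible.
Pension Scheme — service 205 days < 18 months (≈540 days) ✗ → not eligible.
Health Insurance — service 205 days ≥ 26 weeks (≈182 days) ✓; site Porto ✓; dept QA ✗ → not eligible.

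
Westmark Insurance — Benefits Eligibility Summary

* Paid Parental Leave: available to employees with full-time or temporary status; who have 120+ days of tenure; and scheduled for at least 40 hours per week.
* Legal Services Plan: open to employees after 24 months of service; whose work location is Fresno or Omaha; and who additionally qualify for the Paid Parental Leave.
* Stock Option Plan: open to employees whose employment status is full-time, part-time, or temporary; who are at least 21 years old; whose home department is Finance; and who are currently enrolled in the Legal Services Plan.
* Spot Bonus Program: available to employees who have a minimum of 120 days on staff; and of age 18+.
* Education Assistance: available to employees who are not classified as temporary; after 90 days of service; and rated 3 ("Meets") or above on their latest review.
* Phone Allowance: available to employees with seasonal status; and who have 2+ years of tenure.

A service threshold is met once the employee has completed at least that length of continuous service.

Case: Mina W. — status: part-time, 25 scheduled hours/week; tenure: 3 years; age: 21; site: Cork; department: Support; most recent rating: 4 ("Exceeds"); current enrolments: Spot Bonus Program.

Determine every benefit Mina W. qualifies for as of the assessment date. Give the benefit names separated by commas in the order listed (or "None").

Spot Bonus Program, Education Assistance

Paid Parental Leave — status part-time ✗ (requires full-time or temporary) → not eligible.
Legal Services Plan — service 3 years ≥ 24 months (≈720 days) ✓; site Cork ✗ (not Fresno or Omaha) → not eligible.
Stock Option Plan — status part-time ✓; age 21 ≥ 21 ✓; dept Support ✗ → not eligible.
Spot Bonus Program — service 3 years ≥ 120 days ✓; age 21 ≥ 18 ✓ → eligible.
Education Assistance — status part-time ✓ (not excluded); service 3 years ≥ 90 days ✓; rating 4 ≥ 3 ✓ → eligible.
Phone Allowance — status part-time ✗ (requires seasonal) → not eligible.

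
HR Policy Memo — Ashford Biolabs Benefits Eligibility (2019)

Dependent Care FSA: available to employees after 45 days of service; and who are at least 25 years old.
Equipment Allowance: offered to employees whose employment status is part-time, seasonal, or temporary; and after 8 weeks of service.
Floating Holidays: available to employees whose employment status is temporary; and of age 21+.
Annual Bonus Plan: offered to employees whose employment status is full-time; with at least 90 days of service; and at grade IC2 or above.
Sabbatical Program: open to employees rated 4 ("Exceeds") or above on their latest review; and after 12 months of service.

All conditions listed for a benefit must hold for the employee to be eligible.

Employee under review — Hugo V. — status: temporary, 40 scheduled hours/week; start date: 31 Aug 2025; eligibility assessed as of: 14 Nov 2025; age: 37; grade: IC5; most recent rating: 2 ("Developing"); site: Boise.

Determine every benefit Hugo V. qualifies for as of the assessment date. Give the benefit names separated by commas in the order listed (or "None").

Dependent Care FSA, Equipment Allowance, Floating Holidays

Service from 31 Aug 2025 to 14 Nov 2025: 75 days.
Dependent Care FSA — service 75 days ≥ 45 days ✓; age 37 ≥ 25 ✓ → eligible.
Equipment Allowance — status temporary ✓; service 75 days ≥ 8 weeks (≈56 days) ✓ → eligible.
Floating Holidays — status temporary ✓; age 37 ≥ 21 ✓ → eligible.
Annual Bonus Plan — status temporary ✗ (requires full-time) → not eligible.
Sabbatical Program — rating 2 < 4 ✗ → not eligible.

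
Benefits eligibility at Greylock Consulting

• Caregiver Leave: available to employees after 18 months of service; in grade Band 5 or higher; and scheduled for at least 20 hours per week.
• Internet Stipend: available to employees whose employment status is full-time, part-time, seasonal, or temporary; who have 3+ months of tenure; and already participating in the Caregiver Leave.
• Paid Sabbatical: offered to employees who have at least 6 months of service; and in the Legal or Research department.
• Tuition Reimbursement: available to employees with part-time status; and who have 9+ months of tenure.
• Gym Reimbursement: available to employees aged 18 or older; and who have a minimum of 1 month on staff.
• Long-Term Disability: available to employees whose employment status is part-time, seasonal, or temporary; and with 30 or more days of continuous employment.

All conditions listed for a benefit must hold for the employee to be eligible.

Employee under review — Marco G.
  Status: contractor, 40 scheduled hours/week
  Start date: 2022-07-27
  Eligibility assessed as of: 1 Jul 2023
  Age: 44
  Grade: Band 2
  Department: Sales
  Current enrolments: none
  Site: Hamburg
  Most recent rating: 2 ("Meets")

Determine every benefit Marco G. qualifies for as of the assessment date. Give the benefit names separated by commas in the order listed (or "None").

Service from 2022-07-27 to 1 Jul 2023: 339 days.
Caregiver Leave — service 339 days < 18 months (≈540 days) ✗ → not eligible.
Internet Stipend — status contractor ✗ (requires full-time, part-time, seasonal, or temporary) → not eligible.
Paid Sabbatical — service 339 days ≥ 6 months (≈180 days) ✓; dept Sales ✗ → not eligible.
Tuition Reimbursement — status contractor ✗ (requires part-time) → not eligible.
Gym Reimbursement — age 44 ≥ 18 ✓; service 339 days ≥ 1 month (≈30 days) ✓ → eligible.
Long-Term Disability — status contractor ✗ (requires part-time, seasonal, or temporary) → not eligible.

Gym Reimbursement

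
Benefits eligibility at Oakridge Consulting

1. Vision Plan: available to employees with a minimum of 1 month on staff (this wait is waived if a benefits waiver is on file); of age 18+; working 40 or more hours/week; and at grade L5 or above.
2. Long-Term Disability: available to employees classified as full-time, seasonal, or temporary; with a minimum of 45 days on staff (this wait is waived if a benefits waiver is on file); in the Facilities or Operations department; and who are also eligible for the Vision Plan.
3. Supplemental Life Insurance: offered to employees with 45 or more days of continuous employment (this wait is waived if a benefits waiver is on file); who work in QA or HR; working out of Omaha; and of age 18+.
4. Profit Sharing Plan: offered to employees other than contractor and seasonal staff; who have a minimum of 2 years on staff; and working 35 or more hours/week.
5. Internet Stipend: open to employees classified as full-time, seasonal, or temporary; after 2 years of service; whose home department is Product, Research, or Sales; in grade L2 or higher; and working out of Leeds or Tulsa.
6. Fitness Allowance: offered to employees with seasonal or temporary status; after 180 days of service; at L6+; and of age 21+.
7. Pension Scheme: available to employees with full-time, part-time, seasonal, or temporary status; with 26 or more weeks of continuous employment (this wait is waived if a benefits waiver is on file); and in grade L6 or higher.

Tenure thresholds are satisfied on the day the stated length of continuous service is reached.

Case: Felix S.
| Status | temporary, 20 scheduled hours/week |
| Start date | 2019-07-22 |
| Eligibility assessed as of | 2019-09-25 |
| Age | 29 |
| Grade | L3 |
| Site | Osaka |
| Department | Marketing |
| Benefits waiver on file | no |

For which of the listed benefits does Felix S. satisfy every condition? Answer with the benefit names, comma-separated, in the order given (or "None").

None

Service from 2019-07-22 to 2019-09-25: 65 days.
Vision Plan — no waiver, service 65 days ≥ 1 month (≈30 days) ✓; age 29 ≥ 18 ✓; 20 hrs/wk < 40 ✗ → not eligible.
Long-Term Disability — status temporary ✓; no waiver, service 65 days ≥ 45 days ✓; dept Marketing ✗ → not eligible.
Supplemental Life Insurance — no waiver, service 65 days ≥ 45 days ✓; dept Marketing ✗ → not eligible.
Profit Sharing Plan — status temporary ✓ (not excluded); service 65 days < 2 years (≈730 days) ✗ → not eligible.
Internet Stipend — status temporary ✓; service 65 days < 2 years (≈730 days) ✗ → not eligible.
Fitness Allowance — status temporary ✓; service 65 days < 180 days ✗ → not eligible.
Pension Scheme — status temporary ✓; no waiver, service 65 days < 26 weeks (≈182 days) ✗ → not eligible.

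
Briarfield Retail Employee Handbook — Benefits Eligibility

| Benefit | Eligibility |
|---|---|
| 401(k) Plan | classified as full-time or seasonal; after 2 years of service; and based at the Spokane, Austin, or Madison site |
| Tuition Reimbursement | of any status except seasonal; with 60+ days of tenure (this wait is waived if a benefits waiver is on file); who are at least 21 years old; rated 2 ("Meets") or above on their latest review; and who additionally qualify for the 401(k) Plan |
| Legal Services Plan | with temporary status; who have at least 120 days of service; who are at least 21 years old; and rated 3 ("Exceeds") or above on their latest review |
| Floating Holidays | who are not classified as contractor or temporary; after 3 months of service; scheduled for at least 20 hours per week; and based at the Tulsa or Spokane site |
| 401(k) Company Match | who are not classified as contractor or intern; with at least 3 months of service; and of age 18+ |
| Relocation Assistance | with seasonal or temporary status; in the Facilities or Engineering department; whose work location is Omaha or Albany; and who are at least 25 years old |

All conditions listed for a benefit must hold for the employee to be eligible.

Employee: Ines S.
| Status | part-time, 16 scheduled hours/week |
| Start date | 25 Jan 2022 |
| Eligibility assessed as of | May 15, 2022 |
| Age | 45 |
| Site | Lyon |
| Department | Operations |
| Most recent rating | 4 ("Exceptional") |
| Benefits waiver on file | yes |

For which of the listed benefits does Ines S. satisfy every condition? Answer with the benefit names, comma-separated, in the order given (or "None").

Service from 25 Jan 2022 to May 15, 2022: 110 days.
401(k) Plan — status part-time ✗ (requires full-time or seasonal) → not eligible.
Tuition Reimbursement — status part-time ✓ (not excluded); benefits waiver on file ✓; age 45 ≥ 21 ✓; rating 4 ≥ 2 ✓; not eligible for 401(k) Plan ✗ → not eligible.
Legal Services Plan — status part-time ✗ (requires temporary) → not eligible.
Floating Holidays — status part-time ✓ (not excluded); service 110 days ≥ 3 months (≈90 days) ✓; 16 hrs/wk < 20 ✗ → not eligible.
401(k) Company Match — status part-time ✓ (not excluded); service 110 days ≥ 3 months (≈90 days) ✓; age 45 ≥ 18 ✓ → eligible.
Relocation Assistance — status part-time ✗ (requires seasonal or temporary) → not eligible.

401(k) Company Match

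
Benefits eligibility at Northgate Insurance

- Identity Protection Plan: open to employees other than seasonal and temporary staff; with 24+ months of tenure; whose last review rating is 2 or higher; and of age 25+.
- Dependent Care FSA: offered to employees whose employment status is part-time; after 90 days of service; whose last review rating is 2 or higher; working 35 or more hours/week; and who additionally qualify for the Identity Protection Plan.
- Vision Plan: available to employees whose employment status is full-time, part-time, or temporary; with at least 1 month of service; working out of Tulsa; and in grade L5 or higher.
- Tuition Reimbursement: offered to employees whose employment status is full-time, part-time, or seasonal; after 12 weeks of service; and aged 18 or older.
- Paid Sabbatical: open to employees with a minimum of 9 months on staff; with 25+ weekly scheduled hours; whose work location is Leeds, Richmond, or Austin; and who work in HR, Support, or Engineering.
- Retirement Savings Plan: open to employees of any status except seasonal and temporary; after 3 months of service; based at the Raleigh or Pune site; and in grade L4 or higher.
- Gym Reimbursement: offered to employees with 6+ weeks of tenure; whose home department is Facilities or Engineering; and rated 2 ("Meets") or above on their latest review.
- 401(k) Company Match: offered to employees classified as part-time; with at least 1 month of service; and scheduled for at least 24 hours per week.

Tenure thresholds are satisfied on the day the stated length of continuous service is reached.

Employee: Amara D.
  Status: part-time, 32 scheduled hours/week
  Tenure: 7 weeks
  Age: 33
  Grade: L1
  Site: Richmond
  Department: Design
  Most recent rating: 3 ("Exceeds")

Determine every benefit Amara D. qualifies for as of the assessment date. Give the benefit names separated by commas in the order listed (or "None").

Identity Protection Plan — status part-time ✓ (not excluded); service 7 weeks < 24 months (≈720 days) ✗ → not eligible.
Dependent Care FSA — status part-time ✓; service 7 weeks < 90 days ✗ → not eligible.
Vision Plan — status part-time ✓; service 7 weeks ≥ 1 month (≈30 days) ✓; site Richmond ✗ (not Tulsa) → not eligible.
Tuition Reimbursement — status part-time ✓; service 7 weeks < 12 weeks ✗ → not eligible.
Paid Sabbatical — service 7 weeks < 9 months (≈270 days) ✗ → not eligible.
Retirement Savings Plan — status part-time ✓ (not excluded); service 7 weeks < 3 months (≈90 days) ✗ → not eligible.
Gym Reimbursement — service 7 weeks ≥ 6 weeks ✓; dept Design ✗ → not eligible.
401(k) Company Match — status part-time ✓; service 7 weeks ≥ 1 month (≈30 days) ✓; 32 hrs/wk ≥ 24 ✓ → eligible.

401(k) Company Match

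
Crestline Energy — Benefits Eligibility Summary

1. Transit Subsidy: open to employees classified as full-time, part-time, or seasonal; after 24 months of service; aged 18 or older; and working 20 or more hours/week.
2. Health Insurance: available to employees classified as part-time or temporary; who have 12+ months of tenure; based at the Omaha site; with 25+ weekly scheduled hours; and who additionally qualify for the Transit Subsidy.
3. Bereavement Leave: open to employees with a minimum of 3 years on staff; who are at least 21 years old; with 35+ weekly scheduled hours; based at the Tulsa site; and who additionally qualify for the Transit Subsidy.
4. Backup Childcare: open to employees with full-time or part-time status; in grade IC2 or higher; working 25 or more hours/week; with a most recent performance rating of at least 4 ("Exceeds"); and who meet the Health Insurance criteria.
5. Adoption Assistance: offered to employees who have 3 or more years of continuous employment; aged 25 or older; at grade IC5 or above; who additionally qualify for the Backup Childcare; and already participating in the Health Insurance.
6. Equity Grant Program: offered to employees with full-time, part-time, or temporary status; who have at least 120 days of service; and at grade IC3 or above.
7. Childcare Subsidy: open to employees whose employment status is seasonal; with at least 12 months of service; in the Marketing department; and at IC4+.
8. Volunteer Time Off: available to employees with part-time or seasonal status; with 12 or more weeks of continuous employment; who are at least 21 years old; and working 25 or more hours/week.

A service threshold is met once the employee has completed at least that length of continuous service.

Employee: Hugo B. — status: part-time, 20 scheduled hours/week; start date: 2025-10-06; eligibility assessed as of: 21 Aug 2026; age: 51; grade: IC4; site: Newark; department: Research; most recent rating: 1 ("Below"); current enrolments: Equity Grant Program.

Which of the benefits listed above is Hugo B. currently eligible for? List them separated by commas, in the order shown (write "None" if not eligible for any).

Equity Grant Program

Service from 2025-10-06 to 21 Aug 2026: 319 days.
Transit Subsidy — status part-time ✓; service 319 days < 24 months (≈720 days) ✗ → not eligible.
Health Insurance — status part-time ✓; service 319 days < 12 months (≈360 days) ✗ → not eligible.
Bereavement Leave — service 319 days < 3 years (≈1095 days) ✗ → not eligible.
Backup Childcare — status part-time ✓; grade IC4 ≥ IC2 ✓; 20 hrs/wk < 25 ✗ → not eligible.
Adoption Assistance — service 319 days < 3 years (≈1095 days) ✗ → not eligible.
Equity Grant Program — status part-time ✓; service 319 days ≥ 120 days ✓; grade IC4 ≥ IC3 ✓ → eligible.
Childcare Subsidy — status part-time ✗ (requires seasonal) → not eligible.
Volunteer Time Off — status part-time ✓; service 319 days ≥ 12 weeks (≈84 days) ✓; age 51 ≥ 21 ✓; 20 hrs/wk < 25 ✗ → not eligible.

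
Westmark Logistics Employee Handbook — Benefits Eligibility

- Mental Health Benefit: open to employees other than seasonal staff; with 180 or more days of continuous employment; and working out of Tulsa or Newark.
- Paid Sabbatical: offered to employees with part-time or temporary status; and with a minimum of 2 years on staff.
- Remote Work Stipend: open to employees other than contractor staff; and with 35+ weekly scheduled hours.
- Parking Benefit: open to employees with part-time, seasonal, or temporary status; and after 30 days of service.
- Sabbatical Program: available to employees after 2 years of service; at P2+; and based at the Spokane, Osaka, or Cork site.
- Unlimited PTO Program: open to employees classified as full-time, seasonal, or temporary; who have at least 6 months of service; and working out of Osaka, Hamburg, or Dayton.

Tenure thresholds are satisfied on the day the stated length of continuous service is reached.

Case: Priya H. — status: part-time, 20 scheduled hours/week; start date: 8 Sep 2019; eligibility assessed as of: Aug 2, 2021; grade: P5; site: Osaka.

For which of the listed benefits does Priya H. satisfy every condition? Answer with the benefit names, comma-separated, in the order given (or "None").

Service from 8 Sep 2019 to Aug 2, 2021: 694 days.
Mental Health Benefit — status part-time ✓ (not excluded); service 694 days ≥ 180 days ✓; site Osaka ✗ (not Tulsa or Newark) → not eligible.
Paid Sabbatical — status part-time ✓; service 694 days < 2 years (≈730 days) ✗ → not eligible.
Remote Work Stipend — status part-time ✓ (not excluded); 20 hrs/wk < 35 ✗ → not eligible.
Parking Benefit — status part-time ✓; service 694 days ≥ 30 days ✓ → eligible.
Sabbatical Program — service 694 days < 2 years (≈730 days) ✗ → not eligible.
Unlimited PTO Program — status part-time ✗ (requires full-time, seasonal, or temporary) → not eligible.

Parking Benefit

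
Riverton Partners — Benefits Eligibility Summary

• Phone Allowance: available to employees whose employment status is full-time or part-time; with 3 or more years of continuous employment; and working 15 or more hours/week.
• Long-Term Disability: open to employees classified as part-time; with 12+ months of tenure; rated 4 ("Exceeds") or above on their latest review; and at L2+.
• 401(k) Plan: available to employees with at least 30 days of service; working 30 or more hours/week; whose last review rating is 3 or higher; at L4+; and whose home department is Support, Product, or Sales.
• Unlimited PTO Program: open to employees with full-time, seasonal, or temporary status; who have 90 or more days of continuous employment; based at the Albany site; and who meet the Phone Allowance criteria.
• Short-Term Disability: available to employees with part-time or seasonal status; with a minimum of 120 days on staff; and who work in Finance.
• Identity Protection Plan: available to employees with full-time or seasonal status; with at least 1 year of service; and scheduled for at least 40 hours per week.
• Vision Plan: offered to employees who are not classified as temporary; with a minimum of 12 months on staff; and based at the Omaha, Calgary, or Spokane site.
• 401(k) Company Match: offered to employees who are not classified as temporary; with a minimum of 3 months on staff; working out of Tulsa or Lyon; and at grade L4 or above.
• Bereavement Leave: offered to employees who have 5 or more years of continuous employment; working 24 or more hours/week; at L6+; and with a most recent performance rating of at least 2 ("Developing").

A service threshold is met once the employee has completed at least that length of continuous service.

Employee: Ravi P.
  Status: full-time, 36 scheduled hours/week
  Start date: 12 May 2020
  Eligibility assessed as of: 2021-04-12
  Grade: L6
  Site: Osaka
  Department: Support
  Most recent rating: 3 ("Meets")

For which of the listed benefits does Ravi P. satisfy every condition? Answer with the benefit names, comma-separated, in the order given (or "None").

Service from 12 May 2020 to 2021-04-12: 335 days.
Phone Allowance — status full-time ✓; service 335 days < 3 years (≈1095 days) ✗ → not eligible.
Long-Term Disability — status full-time ✗ (requires part-time) → not eligible.
401(k) Plan — service 335 days ≥ 30 days ✓; 36 hrs/wk ≥ 30 ✓; rating 3 ≥ 3 ✓; grade L6 ≥ L4 ✓; dept Support ✓ → eligible.
Unlimited PTO Program — status full-time ✓; service 335 days ≥ 90 days ✓; site Osaka ✗ (not Albany) → not eligible.
Short-Term Disability — status full-time ✗ (requires part-time or seasonal) → not eligible.
Identity Protection Plan — status full-time ✓; service 335 days < 1 year (≈365 days) ✗ → not eligible.
Vision Plan — status full-time ✓ (not excluded); service 335 days < 12 months (≈360 days) ✗ → not eligible.
401(k) Company Match — status full-time ✓ (not excluded); service 335 days ≥ 3 months (≈90 days) ✓; site Osaka ✗ (not Tulsa or Lyon) → not eligible.
Bereavement Leave — service 335 days < 5 years (≈1825 days) ✗ → not eligible.

401(k) Plan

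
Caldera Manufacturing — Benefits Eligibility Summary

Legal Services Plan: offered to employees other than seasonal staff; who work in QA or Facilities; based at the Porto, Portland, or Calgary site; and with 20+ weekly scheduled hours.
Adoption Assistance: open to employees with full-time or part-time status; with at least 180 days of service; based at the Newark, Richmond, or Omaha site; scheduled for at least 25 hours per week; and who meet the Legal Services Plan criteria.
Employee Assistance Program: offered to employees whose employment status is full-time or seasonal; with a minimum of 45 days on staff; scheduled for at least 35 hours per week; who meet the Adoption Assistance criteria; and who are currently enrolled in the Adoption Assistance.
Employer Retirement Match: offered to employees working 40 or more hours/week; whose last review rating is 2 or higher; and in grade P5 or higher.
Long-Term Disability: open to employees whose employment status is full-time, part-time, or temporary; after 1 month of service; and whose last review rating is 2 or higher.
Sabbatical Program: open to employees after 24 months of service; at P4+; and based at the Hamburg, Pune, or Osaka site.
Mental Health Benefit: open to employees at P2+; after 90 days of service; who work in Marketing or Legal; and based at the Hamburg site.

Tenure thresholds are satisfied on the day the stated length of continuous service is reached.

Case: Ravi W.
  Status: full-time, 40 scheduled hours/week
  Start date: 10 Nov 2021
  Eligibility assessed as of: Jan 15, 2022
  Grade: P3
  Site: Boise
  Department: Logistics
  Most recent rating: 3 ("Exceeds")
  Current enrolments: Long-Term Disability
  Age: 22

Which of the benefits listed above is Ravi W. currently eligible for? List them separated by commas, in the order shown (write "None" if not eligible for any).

Long-Term Disability

Service from 10 Nov 2021 to Jan 15, 2022: 66 days.
Legal Services Plan — status full-time ✓ (not excluded); dept Logistics ✗ → not eligible.
Adoption Assistance — status full-time ✓; service 66 days < 180 days ✗ → not eligible.
Employee Assistance Program — status full-time ✓; service 66 days ≥ 45 days ✓; 40 hrs/wk ≥ 35 ✓; not eligible for Adoption Assistance ✗ → not eligible.
Employer Retirement Match — 40 hrs/wk ≥ 40 ✓; rating 3 ≥ 2 ✓; grade P3 < P5 ✗ → not eligible.
Long-Term Disability — status full-time ✓; service 66 days ≥ 1 month (≈30 days) ✓; rating 3 ≥ 2 ✓ → eligible.
Sabbatical Program — service 66 days < 24 months (≈720 days) ✗ → not eligible.
Mental Health Benefit — grade P3 ≥ P2 ✓; service 66 days < 90 days ✗ → not eligible.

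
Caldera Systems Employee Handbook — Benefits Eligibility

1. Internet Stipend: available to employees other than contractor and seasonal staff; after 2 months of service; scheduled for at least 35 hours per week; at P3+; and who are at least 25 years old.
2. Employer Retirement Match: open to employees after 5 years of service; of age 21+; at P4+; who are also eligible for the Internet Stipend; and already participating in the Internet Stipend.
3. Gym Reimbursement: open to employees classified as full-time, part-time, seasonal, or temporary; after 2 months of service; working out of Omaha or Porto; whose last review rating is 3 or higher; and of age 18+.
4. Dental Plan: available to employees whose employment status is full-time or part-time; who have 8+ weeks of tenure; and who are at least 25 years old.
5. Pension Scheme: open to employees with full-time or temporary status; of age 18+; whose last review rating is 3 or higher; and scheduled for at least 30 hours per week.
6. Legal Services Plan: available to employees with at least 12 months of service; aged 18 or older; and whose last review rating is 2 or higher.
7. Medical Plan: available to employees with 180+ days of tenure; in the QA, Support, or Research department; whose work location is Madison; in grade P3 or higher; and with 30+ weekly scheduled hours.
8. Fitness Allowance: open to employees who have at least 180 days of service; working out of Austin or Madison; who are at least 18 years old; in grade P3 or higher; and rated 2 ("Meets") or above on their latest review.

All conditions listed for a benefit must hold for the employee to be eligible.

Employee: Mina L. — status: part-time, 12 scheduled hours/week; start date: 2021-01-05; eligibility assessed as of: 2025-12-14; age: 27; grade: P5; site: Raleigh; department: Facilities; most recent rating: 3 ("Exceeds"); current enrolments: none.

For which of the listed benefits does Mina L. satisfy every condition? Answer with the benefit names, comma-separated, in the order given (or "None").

Service from 2021-01-05 to 2025-12-14: 1804 days.
Internet Stipend — status part-time ✓ (not excluded); service 1804 days ≥ 2 months (≈60 days) ✓; 12 hrs/wk < 35 ✗ → not eligible.
Employer Retirement Match — service 1804 days < 5 years (≈1825 days) ✗ → not eligible.
Gym Reimbursement — status part-time ✓; service 1804 days ≥ 2 months (≈60 days) ✓; site Raleigh ✗ (not Omaha or Porto) → not eligible.
Dental Plan — status part-time ✓; service 1804 days ≥ 8 weeks (≈56 days) ✓; age 27 ≥ 25 ✓ → eligible.
Pension Scheme — status part-time ✗ (requires full-time or temporary) → not eligible.
Legal Services Plan — service 1804 days ≥ 12 months (≈360 days) ✓; age 27 ≥ 18 ✓; rating 3 ≥ 2 ✓ → eligible.
Medical Plan — service 1804 days ≥ 180 days ✓; dept Facilities ✗ → not eligible.
Fitness Allowance — service 1804 days ≥ 180 days ✓; site Raleigh ✗ (not Austin or Madison) → not eligible.

Dental Plan, Legal Services Plan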